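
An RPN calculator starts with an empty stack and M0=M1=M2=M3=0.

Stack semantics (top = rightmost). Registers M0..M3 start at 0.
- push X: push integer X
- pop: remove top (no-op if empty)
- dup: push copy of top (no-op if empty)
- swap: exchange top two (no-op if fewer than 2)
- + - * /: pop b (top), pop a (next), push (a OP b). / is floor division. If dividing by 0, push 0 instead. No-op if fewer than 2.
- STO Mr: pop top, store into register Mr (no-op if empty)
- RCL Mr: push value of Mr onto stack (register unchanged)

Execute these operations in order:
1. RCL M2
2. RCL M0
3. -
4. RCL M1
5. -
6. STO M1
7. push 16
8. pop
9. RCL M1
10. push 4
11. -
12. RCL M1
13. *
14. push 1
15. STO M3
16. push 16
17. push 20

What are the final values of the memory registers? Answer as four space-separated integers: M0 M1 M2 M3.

Answer: 0 0 0 1

Derivation:
After op 1 (RCL M2): stack=[0] mem=[0,0,0,0]
After op 2 (RCL M0): stack=[0,0] mem=[0,0,0,0]
After op 3 (-): stack=[0] mem=[0,0,0,0]
After op 4 (RCL M1): stack=[0,0] mem=[0,0,0,0]
After op 5 (-): stack=[0] mem=[0,0,0,0]
After op 6 (STO M1): stack=[empty] mem=[0,0,0,0]
After op 7 (push 16): stack=[16] mem=[0,0,0,0]
After op 8 (pop): stack=[empty] mem=[0,0,0,0]
After op 9 (RCL M1): stack=[0] mem=[0,0,0,0]
After op 10 (push 4): stack=[0,4] mem=[0,0,0,0]
After op 11 (-): stack=[-4] mem=[0,0,0,0]
After op 12 (RCL M1): stack=[-4,0] mem=[0,0,0,0]
After op 13 (*): stack=[0] mem=[0,0,0,0]
After op 14 (push 1): stack=[0,1] mem=[0,0,0,0]
After op 15 (STO M3): stack=[0] mem=[0,0,0,1]
After op 16 (push 16): stack=[0,16] mem=[0,0,0,1]
After op 17 (push 20): stack=[0,16,20] mem=[0,0,0,1]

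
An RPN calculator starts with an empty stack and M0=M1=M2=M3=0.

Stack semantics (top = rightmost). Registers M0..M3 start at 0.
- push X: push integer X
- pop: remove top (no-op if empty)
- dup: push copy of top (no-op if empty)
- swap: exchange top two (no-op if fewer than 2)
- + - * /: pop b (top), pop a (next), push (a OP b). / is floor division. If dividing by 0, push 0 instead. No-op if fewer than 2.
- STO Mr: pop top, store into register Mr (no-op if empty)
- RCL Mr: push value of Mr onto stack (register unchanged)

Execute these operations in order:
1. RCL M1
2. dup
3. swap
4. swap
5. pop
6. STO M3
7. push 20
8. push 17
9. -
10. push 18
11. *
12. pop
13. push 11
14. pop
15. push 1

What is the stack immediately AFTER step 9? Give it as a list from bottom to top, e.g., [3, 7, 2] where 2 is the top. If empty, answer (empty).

After op 1 (RCL M1): stack=[0] mem=[0,0,0,0]
After op 2 (dup): stack=[0,0] mem=[0,0,0,0]
After op 3 (swap): stack=[0,0] mem=[0,0,0,0]
After op 4 (swap): stack=[0,0] mem=[0,0,0,0]
After op 5 (pop): stack=[0] mem=[0,0,0,0]
After op 6 (STO M3): stack=[empty] mem=[0,0,0,0]
After op 7 (push 20): stack=[20] mem=[0,0,0,0]
After op 8 (push 17): stack=[20,17] mem=[0,0,0,0]
After op 9 (-): stack=[3] mem=[0,0,0,0]

[3]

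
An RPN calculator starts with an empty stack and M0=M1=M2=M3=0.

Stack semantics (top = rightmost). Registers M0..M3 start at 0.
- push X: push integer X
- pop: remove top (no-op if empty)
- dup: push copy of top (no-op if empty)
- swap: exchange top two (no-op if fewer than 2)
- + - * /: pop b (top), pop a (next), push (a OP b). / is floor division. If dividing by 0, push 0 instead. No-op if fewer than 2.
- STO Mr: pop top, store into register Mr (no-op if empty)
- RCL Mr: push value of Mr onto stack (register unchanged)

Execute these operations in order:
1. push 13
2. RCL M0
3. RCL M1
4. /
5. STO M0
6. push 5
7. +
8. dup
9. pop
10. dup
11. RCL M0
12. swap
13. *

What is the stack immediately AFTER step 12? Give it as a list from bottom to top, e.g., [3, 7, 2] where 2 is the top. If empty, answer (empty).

After op 1 (push 13): stack=[13] mem=[0,0,0,0]
After op 2 (RCL M0): stack=[13,0] mem=[0,0,0,0]
After op 3 (RCL M1): stack=[13,0,0] mem=[0,0,0,0]
After op 4 (/): stack=[13,0] mem=[0,0,0,0]
After op 5 (STO M0): stack=[13] mem=[0,0,0,0]
After op 6 (push 5): stack=[13,5] mem=[0,0,0,0]
After op 7 (+): stack=[18] mem=[0,0,0,0]
After op 8 (dup): stack=[18,18] mem=[0,0,0,0]
After op 9 (pop): stack=[18] mem=[0,0,0,0]
After op 10 (dup): stack=[18,18] mem=[0,0,0,0]
After op 11 (RCL M0): stack=[18,18,0] mem=[0,0,0,0]
After op 12 (swap): stack=[18,0,18] mem=[0,0,0,0]

[18, 0, 18]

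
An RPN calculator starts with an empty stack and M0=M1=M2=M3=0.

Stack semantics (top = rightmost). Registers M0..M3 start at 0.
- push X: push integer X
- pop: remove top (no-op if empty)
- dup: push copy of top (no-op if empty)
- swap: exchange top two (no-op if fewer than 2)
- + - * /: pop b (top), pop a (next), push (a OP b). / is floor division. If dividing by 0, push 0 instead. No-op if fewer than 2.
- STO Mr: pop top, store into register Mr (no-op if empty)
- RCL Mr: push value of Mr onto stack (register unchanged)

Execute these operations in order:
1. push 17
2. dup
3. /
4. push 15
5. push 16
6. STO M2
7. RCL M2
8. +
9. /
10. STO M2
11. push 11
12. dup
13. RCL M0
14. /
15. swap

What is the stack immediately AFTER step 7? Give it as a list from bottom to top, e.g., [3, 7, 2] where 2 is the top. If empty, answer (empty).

After op 1 (push 17): stack=[17] mem=[0,0,0,0]
After op 2 (dup): stack=[17,17] mem=[0,0,0,0]
After op 3 (/): stack=[1] mem=[0,0,0,0]
After op 4 (push 15): stack=[1,15] mem=[0,0,0,0]
After op 5 (push 16): stack=[1,15,16] mem=[0,0,0,0]
After op 6 (STO M2): stack=[1,15] mem=[0,0,16,0]
After op 7 (RCL M2): stack=[1,15,16] mem=[0,0,16,0]

[1, 15, 16]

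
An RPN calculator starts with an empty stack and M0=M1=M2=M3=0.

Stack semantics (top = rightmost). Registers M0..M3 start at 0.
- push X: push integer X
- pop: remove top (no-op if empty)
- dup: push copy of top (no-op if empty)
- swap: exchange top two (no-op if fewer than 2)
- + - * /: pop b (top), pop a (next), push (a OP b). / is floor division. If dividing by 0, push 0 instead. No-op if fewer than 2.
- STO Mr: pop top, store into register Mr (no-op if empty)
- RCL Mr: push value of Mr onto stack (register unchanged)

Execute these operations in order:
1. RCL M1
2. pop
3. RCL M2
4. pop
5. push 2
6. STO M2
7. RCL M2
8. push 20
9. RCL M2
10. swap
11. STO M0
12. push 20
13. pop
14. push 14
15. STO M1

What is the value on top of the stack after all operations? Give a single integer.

After op 1 (RCL M1): stack=[0] mem=[0,0,0,0]
After op 2 (pop): stack=[empty] mem=[0,0,0,0]
After op 3 (RCL M2): stack=[0] mem=[0,0,0,0]
After op 4 (pop): stack=[empty] mem=[0,0,0,0]
After op 5 (push 2): stack=[2] mem=[0,0,0,0]
After op 6 (STO M2): stack=[empty] mem=[0,0,2,0]
After op 7 (RCL M2): stack=[2] mem=[0,0,2,0]
After op 8 (push 20): stack=[2,20] mem=[0,0,2,0]
After op 9 (RCL M2): stack=[2,20,2] mem=[0,0,2,0]
After op 10 (swap): stack=[2,2,20] mem=[0,0,2,0]
After op 11 (STO M0): stack=[2,2] mem=[20,0,2,0]
After op 12 (push 20): stack=[2,2,20] mem=[20,0,2,0]
After op 13 (pop): stack=[2,2] mem=[20,0,2,0]
After op 14 (push 14): stack=[2,2,14] mem=[20,0,2,0]
After op 15 (STO M1): stack=[2,2] mem=[20,14,2,0]

Answer: 2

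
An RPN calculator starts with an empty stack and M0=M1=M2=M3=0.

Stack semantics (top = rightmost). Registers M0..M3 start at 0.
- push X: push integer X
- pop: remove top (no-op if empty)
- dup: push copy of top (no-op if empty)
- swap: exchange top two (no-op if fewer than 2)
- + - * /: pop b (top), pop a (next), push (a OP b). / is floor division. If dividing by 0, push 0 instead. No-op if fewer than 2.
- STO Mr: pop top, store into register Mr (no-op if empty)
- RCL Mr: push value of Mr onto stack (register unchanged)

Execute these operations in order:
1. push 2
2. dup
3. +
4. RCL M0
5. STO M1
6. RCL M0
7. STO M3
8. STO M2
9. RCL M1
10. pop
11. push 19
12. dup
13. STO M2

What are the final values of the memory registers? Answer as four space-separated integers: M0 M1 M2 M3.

Answer: 0 0 19 0

Derivation:
After op 1 (push 2): stack=[2] mem=[0,0,0,0]
After op 2 (dup): stack=[2,2] mem=[0,0,0,0]
After op 3 (+): stack=[4] mem=[0,0,0,0]
After op 4 (RCL M0): stack=[4,0] mem=[0,0,0,0]
After op 5 (STO M1): stack=[4] mem=[0,0,0,0]
After op 6 (RCL M0): stack=[4,0] mem=[0,0,0,0]
After op 7 (STO M3): stack=[4] mem=[0,0,0,0]
After op 8 (STO M2): stack=[empty] mem=[0,0,4,0]
After op 9 (RCL M1): stack=[0] mem=[0,0,4,0]
After op 10 (pop): stack=[empty] mem=[0,0,4,0]
After op 11 (push 19): stack=[19] mem=[0,0,4,0]
After op 12 (dup): stack=[19,19] mem=[0,0,4,0]
After op 13 (STO M2): stack=[19] mem=[0,0,19,0]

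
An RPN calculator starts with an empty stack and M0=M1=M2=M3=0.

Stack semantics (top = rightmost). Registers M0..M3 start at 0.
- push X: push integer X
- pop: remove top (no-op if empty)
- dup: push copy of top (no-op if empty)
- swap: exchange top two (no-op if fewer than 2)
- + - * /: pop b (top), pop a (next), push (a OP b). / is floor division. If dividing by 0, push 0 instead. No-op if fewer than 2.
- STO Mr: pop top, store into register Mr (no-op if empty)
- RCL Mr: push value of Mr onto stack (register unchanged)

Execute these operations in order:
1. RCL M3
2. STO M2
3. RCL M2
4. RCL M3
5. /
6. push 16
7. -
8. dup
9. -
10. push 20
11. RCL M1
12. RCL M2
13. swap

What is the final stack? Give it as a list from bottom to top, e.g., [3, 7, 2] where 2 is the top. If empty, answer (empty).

Answer: [0, 20, 0, 0]

Derivation:
After op 1 (RCL M3): stack=[0] mem=[0,0,0,0]
After op 2 (STO M2): stack=[empty] mem=[0,0,0,0]
After op 3 (RCL M2): stack=[0] mem=[0,0,0,0]
After op 4 (RCL M3): stack=[0,0] mem=[0,0,0,0]
After op 5 (/): stack=[0] mem=[0,0,0,0]
After op 6 (push 16): stack=[0,16] mem=[0,0,0,0]
After op 7 (-): stack=[-16] mem=[0,0,0,0]
After op 8 (dup): stack=[-16,-16] mem=[0,0,0,0]
After op 9 (-): stack=[0] mem=[0,0,0,0]
After op 10 (push 20): stack=[0,20] mem=[0,0,0,0]
After op 11 (RCL M1): stack=[0,20,0] mem=[0,0,0,0]
After op 12 (RCL M2): stack=[0,20,0,0] mem=[0,0,0,0]
After op 13 (swap): stack=[0,20,0,0] mem=[0,0,0,0]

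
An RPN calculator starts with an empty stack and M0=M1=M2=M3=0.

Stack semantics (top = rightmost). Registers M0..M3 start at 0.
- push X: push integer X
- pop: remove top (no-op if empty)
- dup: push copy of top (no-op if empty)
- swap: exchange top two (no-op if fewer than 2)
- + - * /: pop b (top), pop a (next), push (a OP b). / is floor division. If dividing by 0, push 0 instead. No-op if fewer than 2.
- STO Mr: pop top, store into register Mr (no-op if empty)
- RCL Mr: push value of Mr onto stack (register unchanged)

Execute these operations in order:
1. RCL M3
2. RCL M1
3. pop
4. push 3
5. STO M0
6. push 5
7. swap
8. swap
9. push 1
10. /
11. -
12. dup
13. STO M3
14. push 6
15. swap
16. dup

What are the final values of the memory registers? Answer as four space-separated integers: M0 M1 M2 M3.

Answer: 3 0 0 -5

Derivation:
After op 1 (RCL M3): stack=[0] mem=[0,0,0,0]
After op 2 (RCL M1): stack=[0,0] mem=[0,0,0,0]
After op 3 (pop): stack=[0] mem=[0,0,0,0]
After op 4 (push 3): stack=[0,3] mem=[0,0,0,0]
After op 5 (STO M0): stack=[0] mem=[3,0,0,0]
After op 6 (push 5): stack=[0,5] mem=[3,0,0,0]
After op 7 (swap): stack=[5,0] mem=[3,0,0,0]
After op 8 (swap): stack=[0,5] mem=[3,0,0,0]
After op 9 (push 1): stack=[0,5,1] mem=[3,0,0,0]
After op 10 (/): stack=[0,5] mem=[3,0,0,0]
After op 11 (-): stack=[-5] mem=[3,0,0,0]
After op 12 (dup): stack=[-5,-5] mem=[3,0,0,0]
After op 13 (STO M3): stack=[-5] mem=[3,0,0,-5]
After op 14 (push 6): stack=[-5,6] mem=[3,0,0,-5]
After op 15 (swap): stack=[6,-5] mem=[3,0,0,-5]
After op 16 (dup): stack=[6,-5,-5] mem=[3,0,0,-5]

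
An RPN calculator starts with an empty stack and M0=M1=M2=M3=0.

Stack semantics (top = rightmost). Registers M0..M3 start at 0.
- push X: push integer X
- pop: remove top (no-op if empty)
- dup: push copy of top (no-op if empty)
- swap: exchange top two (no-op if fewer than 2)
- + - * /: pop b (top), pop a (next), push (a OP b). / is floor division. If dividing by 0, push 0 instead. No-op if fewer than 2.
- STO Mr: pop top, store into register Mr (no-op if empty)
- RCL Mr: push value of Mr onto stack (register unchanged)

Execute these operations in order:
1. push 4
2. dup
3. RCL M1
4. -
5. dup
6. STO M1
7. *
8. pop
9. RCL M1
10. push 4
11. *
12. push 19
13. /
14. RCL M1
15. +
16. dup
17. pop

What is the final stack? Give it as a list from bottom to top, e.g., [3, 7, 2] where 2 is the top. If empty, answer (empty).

After op 1 (push 4): stack=[4] mem=[0,0,0,0]
After op 2 (dup): stack=[4,4] mem=[0,0,0,0]
After op 3 (RCL M1): stack=[4,4,0] mem=[0,0,0,0]
After op 4 (-): stack=[4,4] mem=[0,0,0,0]
After op 5 (dup): stack=[4,4,4] mem=[0,0,0,0]
After op 6 (STO M1): stack=[4,4] mem=[0,4,0,0]
After op 7 (*): stack=[16] mem=[0,4,0,0]
After op 8 (pop): stack=[empty] mem=[0,4,0,0]
After op 9 (RCL M1): stack=[4] mem=[0,4,0,0]
After op 10 (push 4): stack=[4,4] mem=[0,4,0,0]
After op 11 (*): stack=[16] mem=[0,4,0,0]
After op 12 (push 19): stack=[16,19] mem=[0,4,0,0]
After op 13 (/): stack=[0] mem=[0,4,0,0]
After op 14 (RCL M1): stack=[0,4] mem=[0,4,0,0]
After op 15 (+): stack=[4] mem=[0,4,0,0]
After op 16 (dup): stack=[4,4] mem=[0,4,0,0]
After op 17 (pop): stack=[4] mem=[0,4,0,0]

Answer: [4]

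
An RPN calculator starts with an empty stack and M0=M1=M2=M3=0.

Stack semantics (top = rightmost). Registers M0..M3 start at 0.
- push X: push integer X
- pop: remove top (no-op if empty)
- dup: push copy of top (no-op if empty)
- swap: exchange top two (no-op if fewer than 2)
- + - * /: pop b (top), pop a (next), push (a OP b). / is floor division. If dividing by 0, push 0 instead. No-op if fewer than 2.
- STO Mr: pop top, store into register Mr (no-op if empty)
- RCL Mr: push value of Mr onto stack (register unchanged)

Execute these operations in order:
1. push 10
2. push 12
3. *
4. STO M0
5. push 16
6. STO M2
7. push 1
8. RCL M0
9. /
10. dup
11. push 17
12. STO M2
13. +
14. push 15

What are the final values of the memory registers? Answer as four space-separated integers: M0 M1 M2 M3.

Answer: 120 0 17 0

Derivation:
After op 1 (push 10): stack=[10] mem=[0,0,0,0]
After op 2 (push 12): stack=[10,12] mem=[0,0,0,0]
After op 3 (*): stack=[120] mem=[0,0,0,0]
After op 4 (STO M0): stack=[empty] mem=[120,0,0,0]
After op 5 (push 16): stack=[16] mem=[120,0,0,0]
After op 6 (STO M2): stack=[empty] mem=[120,0,16,0]
After op 7 (push 1): stack=[1] mem=[120,0,16,0]
After op 8 (RCL M0): stack=[1,120] mem=[120,0,16,0]
After op 9 (/): stack=[0] mem=[120,0,16,0]
After op 10 (dup): stack=[0,0] mem=[120,0,16,0]
After op 11 (push 17): stack=[0,0,17] mem=[120,0,16,0]
After op 12 (STO M2): stack=[0,0] mem=[120,0,17,0]
After op 13 (+): stack=[0] mem=[120,0,17,0]
After op 14 (push 15): stack=[0,15] mem=[120,0,17,0]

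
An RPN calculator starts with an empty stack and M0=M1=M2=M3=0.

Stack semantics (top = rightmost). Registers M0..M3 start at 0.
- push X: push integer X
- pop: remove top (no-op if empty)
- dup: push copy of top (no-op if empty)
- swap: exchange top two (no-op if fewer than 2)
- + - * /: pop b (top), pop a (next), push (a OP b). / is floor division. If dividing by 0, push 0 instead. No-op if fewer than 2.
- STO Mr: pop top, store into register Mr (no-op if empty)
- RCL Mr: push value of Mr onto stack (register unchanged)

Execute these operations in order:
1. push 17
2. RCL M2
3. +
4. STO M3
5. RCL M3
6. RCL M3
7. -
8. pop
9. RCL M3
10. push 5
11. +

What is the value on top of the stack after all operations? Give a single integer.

After op 1 (push 17): stack=[17] mem=[0,0,0,0]
After op 2 (RCL M2): stack=[17,0] mem=[0,0,0,0]
After op 3 (+): stack=[17] mem=[0,0,0,0]
After op 4 (STO M3): stack=[empty] mem=[0,0,0,17]
After op 5 (RCL M3): stack=[17] mem=[0,0,0,17]
After op 6 (RCL M3): stack=[17,17] mem=[0,0,0,17]
After op 7 (-): stack=[0] mem=[0,0,0,17]
After op 8 (pop): stack=[empty] mem=[0,0,0,17]
After op 9 (RCL M3): stack=[17] mem=[0,0,0,17]
After op 10 (push 5): stack=[17,5] mem=[0,0,0,17]
After op 11 (+): stack=[22] mem=[0,0,0,17]

Answer: 22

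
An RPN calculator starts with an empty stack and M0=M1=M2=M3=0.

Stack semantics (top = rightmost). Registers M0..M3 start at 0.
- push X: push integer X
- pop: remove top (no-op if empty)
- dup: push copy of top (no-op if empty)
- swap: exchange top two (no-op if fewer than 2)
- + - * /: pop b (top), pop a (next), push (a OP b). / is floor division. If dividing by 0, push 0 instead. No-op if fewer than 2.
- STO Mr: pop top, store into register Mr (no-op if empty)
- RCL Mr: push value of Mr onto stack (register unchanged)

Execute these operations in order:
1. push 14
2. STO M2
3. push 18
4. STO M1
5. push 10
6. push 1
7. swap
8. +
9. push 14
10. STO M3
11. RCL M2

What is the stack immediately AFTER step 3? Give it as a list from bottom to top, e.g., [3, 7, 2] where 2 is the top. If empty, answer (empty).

After op 1 (push 14): stack=[14] mem=[0,0,0,0]
After op 2 (STO M2): stack=[empty] mem=[0,0,14,0]
After op 3 (push 18): stack=[18] mem=[0,0,14,0]

[18]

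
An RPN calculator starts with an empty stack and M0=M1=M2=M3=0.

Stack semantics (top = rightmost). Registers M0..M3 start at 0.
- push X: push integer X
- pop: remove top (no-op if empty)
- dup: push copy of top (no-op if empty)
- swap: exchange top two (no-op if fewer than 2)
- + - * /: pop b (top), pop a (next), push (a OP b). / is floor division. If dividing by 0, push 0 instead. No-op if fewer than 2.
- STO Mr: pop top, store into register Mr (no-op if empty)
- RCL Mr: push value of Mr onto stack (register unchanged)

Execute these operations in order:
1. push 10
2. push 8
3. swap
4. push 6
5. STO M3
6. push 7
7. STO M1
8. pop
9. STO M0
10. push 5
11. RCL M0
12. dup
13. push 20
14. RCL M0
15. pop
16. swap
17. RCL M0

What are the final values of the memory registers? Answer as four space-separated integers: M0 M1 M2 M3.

After op 1 (push 10): stack=[10] mem=[0,0,0,0]
After op 2 (push 8): stack=[10,8] mem=[0,0,0,0]
After op 3 (swap): stack=[8,10] mem=[0,0,0,0]
After op 4 (push 6): stack=[8,10,6] mem=[0,0,0,0]
After op 5 (STO M3): stack=[8,10] mem=[0,0,0,6]
After op 6 (push 7): stack=[8,10,7] mem=[0,0,0,6]
After op 7 (STO M1): stack=[8,10] mem=[0,7,0,6]
After op 8 (pop): stack=[8] mem=[0,7,0,6]
After op 9 (STO M0): stack=[empty] mem=[8,7,0,6]
After op 10 (push 5): stack=[5] mem=[8,7,0,6]
After op 11 (RCL M0): stack=[5,8] mem=[8,7,0,6]
After op 12 (dup): stack=[5,8,8] mem=[8,7,0,6]
After op 13 (push 20): stack=[5,8,8,20] mem=[8,7,0,6]
After op 14 (RCL M0): stack=[5,8,8,20,8] mem=[8,7,0,6]
After op 15 (pop): stack=[5,8,8,20] mem=[8,7,0,6]
After op 16 (swap): stack=[5,8,20,8] mem=[8,7,0,6]
After op 17 (RCL M0): stack=[5,8,20,8,8] mem=[8,7,0,6]

Answer: 8 7 0 6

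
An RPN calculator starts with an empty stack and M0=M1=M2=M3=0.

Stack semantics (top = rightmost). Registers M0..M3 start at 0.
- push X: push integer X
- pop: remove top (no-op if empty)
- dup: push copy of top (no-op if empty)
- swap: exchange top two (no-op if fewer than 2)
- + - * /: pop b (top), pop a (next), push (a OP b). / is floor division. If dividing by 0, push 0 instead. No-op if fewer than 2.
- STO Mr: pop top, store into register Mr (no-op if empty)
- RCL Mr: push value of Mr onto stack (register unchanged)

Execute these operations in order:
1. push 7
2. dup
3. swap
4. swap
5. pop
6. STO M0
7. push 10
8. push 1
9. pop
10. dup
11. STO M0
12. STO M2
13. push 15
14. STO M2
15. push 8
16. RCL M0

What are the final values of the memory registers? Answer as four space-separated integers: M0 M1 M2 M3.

Answer: 10 0 15 0

Derivation:
After op 1 (push 7): stack=[7] mem=[0,0,0,0]
After op 2 (dup): stack=[7,7] mem=[0,0,0,0]
After op 3 (swap): stack=[7,7] mem=[0,0,0,0]
After op 4 (swap): stack=[7,7] mem=[0,0,0,0]
After op 5 (pop): stack=[7] mem=[0,0,0,0]
After op 6 (STO M0): stack=[empty] mem=[7,0,0,0]
After op 7 (push 10): stack=[10] mem=[7,0,0,0]
After op 8 (push 1): stack=[10,1] mem=[7,0,0,0]
After op 9 (pop): stack=[10] mem=[7,0,0,0]
After op 10 (dup): stack=[10,10] mem=[7,0,0,0]
After op 11 (STO M0): stack=[10] mem=[10,0,0,0]
After op 12 (STO M2): stack=[empty] mem=[10,0,10,0]
After op 13 (push 15): stack=[15] mem=[10,0,10,0]
After op 14 (STO M2): stack=[empty] mem=[10,0,15,0]
After op 15 (push 8): stack=[8] mem=[10,0,15,0]
After op 16 (RCL M0): stack=[8,10] mem=[10,0,15,0]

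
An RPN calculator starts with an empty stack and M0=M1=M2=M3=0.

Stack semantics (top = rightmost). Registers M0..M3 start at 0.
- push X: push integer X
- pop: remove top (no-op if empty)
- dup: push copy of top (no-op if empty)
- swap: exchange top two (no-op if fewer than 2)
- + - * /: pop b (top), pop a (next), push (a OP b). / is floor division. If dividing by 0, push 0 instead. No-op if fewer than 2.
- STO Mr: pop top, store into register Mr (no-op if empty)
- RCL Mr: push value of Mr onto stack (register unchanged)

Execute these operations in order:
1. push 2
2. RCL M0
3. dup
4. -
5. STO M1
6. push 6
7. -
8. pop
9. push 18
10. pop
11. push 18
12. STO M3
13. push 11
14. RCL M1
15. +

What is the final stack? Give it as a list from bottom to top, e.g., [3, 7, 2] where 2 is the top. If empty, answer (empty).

After op 1 (push 2): stack=[2] mem=[0,0,0,0]
After op 2 (RCL M0): stack=[2,0] mem=[0,0,0,0]
After op 3 (dup): stack=[2,0,0] mem=[0,0,0,0]
After op 4 (-): stack=[2,0] mem=[0,0,0,0]
After op 5 (STO M1): stack=[2] mem=[0,0,0,0]
After op 6 (push 6): stack=[2,6] mem=[0,0,0,0]
After op 7 (-): stack=[-4] mem=[0,0,0,0]
After op 8 (pop): stack=[empty] mem=[0,0,0,0]
After op 9 (push 18): stack=[18] mem=[0,0,0,0]
After op 10 (pop): stack=[empty] mem=[0,0,0,0]
After op 11 (push 18): stack=[18] mem=[0,0,0,0]
After op 12 (STO M3): stack=[empty] mem=[0,0,0,18]
After op 13 (push 11): stack=[11] mem=[0,0,0,18]
After op 14 (RCL M1): stack=[11,0] mem=[0,0,0,18]
After op 15 (+): stack=[11] mem=[0,0,0,18]

Answer: [11]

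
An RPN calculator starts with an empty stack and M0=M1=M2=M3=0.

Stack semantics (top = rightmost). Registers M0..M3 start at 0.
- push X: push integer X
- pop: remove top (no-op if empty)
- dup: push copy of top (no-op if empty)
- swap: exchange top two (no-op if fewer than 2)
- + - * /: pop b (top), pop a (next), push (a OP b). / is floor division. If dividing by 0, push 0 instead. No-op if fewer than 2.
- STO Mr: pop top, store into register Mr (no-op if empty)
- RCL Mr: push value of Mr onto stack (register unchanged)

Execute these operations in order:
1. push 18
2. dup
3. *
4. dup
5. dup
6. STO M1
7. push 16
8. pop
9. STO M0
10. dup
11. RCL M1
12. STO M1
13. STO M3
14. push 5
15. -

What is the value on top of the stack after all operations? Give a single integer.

Answer: 319

Derivation:
After op 1 (push 18): stack=[18] mem=[0,0,0,0]
After op 2 (dup): stack=[18,18] mem=[0,0,0,0]
After op 3 (*): stack=[324] mem=[0,0,0,0]
After op 4 (dup): stack=[324,324] mem=[0,0,0,0]
After op 5 (dup): stack=[324,324,324] mem=[0,0,0,0]
After op 6 (STO M1): stack=[324,324] mem=[0,324,0,0]
After op 7 (push 16): stack=[324,324,16] mem=[0,324,0,0]
After op 8 (pop): stack=[324,324] mem=[0,324,0,0]
After op 9 (STO M0): stack=[324] mem=[324,324,0,0]
After op 10 (dup): stack=[324,324] mem=[324,324,0,0]
After op 11 (RCL M1): stack=[324,324,324] mem=[324,324,0,0]
After op 12 (STO M1): stack=[324,324] mem=[324,324,0,0]
After op 13 (STO M3): stack=[324] mem=[324,324,0,324]
After op 14 (push 5): stack=[324,5] mem=[324,324,0,324]
After op 15 (-): stack=[319] mem=[324,324,0,324]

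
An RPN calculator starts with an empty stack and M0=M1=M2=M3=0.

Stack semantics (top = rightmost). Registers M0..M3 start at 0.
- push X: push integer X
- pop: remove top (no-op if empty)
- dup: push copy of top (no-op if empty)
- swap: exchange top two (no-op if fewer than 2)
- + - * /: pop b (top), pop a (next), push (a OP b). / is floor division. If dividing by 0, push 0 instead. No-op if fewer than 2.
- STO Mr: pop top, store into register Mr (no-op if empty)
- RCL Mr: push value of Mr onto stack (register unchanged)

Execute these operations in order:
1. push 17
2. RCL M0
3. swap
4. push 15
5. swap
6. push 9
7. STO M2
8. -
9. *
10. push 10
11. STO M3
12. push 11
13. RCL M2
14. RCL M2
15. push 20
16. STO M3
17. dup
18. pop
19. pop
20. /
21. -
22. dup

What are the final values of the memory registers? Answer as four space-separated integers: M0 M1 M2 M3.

After op 1 (push 17): stack=[17] mem=[0,0,0,0]
After op 2 (RCL M0): stack=[17,0] mem=[0,0,0,0]
After op 3 (swap): stack=[0,17] mem=[0,0,0,0]
After op 4 (push 15): stack=[0,17,15] mem=[0,0,0,0]
After op 5 (swap): stack=[0,15,17] mem=[0,0,0,0]
After op 6 (push 9): stack=[0,15,17,9] mem=[0,0,0,0]
After op 7 (STO M2): stack=[0,15,17] mem=[0,0,9,0]
After op 8 (-): stack=[0,-2] mem=[0,0,9,0]
After op 9 (*): stack=[0] mem=[0,0,9,0]
After op 10 (push 10): stack=[0,10] mem=[0,0,9,0]
After op 11 (STO M3): stack=[0] mem=[0,0,9,10]
After op 12 (push 11): stack=[0,11] mem=[0,0,9,10]
After op 13 (RCL M2): stack=[0,11,9] mem=[0,0,9,10]
After op 14 (RCL M2): stack=[0,11,9,9] mem=[0,0,9,10]
After op 15 (push 20): stack=[0,11,9,9,20] mem=[0,0,9,10]
After op 16 (STO M3): stack=[0,11,9,9] mem=[0,0,9,20]
After op 17 (dup): stack=[0,11,9,9,9] mem=[0,0,9,20]
After op 18 (pop): stack=[0,11,9,9] mem=[0,0,9,20]
After op 19 (pop): stack=[0,11,9] mem=[0,0,9,20]
After op 20 (/): stack=[0,1] mem=[0,0,9,20]
After op 21 (-): stack=[-1] mem=[0,0,9,20]
After op 22 (dup): stack=[-1,-1] mem=[0,0,9,20]

Answer: 0 0 9 20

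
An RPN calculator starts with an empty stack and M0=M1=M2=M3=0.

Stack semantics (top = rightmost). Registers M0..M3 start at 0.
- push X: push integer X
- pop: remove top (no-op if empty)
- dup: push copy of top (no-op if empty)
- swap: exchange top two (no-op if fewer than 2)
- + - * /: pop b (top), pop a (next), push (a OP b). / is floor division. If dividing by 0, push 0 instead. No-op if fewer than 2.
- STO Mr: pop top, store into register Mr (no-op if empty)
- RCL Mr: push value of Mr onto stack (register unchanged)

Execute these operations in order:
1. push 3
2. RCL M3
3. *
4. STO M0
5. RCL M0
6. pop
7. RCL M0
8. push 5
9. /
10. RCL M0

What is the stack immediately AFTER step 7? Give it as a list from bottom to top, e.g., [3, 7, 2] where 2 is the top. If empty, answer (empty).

After op 1 (push 3): stack=[3] mem=[0,0,0,0]
After op 2 (RCL M3): stack=[3,0] mem=[0,0,0,0]
After op 3 (*): stack=[0] mem=[0,0,0,0]
After op 4 (STO M0): stack=[empty] mem=[0,0,0,0]
After op 5 (RCL M0): stack=[0] mem=[0,0,0,0]
After op 6 (pop): stack=[empty] mem=[0,0,0,0]
After op 7 (RCL M0): stack=[0] mem=[0,0,0,0]

[0]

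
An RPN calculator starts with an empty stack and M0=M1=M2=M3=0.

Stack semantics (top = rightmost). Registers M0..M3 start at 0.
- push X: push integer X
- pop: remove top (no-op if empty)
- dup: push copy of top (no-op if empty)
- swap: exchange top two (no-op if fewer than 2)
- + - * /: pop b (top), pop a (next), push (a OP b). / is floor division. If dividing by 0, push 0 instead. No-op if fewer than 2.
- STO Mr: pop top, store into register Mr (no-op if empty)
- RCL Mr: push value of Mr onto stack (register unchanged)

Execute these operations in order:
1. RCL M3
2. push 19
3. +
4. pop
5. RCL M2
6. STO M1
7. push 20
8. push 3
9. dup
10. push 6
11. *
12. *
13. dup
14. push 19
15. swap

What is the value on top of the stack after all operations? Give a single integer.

Answer: 54

Derivation:
After op 1 (RCL M3): stack=[0] mem=[0,0,0,0]
After op 2 (push 19): stack=[0,19] mem=[0,0,0,0]
After op 3 (+): stack=[19] mem=[0,0,0,0]
After op 4 (pop): stack=[empty] mem=[0,0,0,0]
After op 5 (RCL M2): stack=[0] mem=[0,0,0,0]
After op 6 (STO M1): stack=[empty] mem=[0,0,0,0]
After op 7 (push 20): stack=[20] mem=[0,0,0,0]
After op 8 (push 3): stack=[20,3] mem=[0,0,0,0]
After op 9 (dup): stack=[20,3,3] mem=[0,0,0,0]
After op 10 (push 6): stack=[20,3,3,6] mem=[0,0,0,0]
After op 11 (*): stack=[20,3,18] mem=[0,0,0,0]
After op 12 (*): stack=[20,54] mem=[0,0,0,0]
After op 13 (dup): stack=[20,54,54] mem=[0,0,0,0]
After op 14 (push 19): stack=[20,54,54,19] mem=[0,0,0,0]
After op 15 (swap): stack=[20,54,19,54] mem=[0,0,0,0]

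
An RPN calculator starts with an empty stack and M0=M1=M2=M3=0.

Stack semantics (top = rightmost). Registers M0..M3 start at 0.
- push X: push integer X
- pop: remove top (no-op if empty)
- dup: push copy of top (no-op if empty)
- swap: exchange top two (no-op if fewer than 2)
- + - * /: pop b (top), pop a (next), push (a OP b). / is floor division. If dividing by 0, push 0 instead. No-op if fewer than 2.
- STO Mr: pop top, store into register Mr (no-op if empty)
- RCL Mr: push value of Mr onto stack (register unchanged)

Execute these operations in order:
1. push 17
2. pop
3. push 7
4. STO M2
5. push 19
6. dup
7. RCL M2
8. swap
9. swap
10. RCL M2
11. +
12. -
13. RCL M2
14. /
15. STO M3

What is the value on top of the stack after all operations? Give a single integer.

After op 1 (push 17): stack=[17] mem=[0,0,0,0]
After op 2 (pop): stack=[empty] mem=[0,0,0,0]
After op 3 (push 7): stack=[7] mem=[0,0,0,0]
After op 4 (STO M2): stack=[empty] mem=[0,0,7,0]
After op 5 (push 19): stack=[19] mem=[0,0,7,0]
After op 6 (dup): stack=[19,19] mem=[0,0,7,0]
After op 7 (RCL M2): stack=[19,19,7] mem=[0,0,7,0]
After op 8 (swap): stack=[19,7,19] mem=[0,0,7,0]
After op 9 (swap): stack=[19,19,7] mem=[0,0,7,0]
After op 10 (RCL M2): stack=[19,19,7,7] mem=[0,0,7,0]
After op 11 (+): stack=[19,19,14] mem=[0,0,7,0]
After op 12 (-): stack=[19,5] mem=[0,0,7,0]
After op 13 (RCL M2): stack=[19,5,7] mem=[0,0,7,0]
After op 14 (/): stack=[19,0] mem=[0,0,7,0]
After op 15 (STO M3): stack=[19] mem=[0,0,7,0]

Answer: 19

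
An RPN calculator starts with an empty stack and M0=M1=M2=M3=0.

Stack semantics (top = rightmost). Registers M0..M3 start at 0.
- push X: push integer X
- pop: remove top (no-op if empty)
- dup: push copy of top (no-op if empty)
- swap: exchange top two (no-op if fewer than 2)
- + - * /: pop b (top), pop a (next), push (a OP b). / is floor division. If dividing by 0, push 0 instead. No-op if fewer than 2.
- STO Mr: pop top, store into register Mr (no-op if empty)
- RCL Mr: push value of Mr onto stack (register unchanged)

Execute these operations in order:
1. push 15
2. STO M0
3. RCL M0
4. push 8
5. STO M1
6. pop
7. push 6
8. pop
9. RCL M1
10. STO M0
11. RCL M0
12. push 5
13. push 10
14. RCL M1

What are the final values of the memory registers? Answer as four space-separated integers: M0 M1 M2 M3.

Answer: 8 8 0 0

Derivation:
After op 1 (push 15): stack=[15] mem=[0,0,0,0]
After op 2 (STO M0): stack=[empty] mem=[15,0,0,0]
After op 3 (RCL M0): stack=[15] mem=[15,0,0,0]
After op 4 (push 8): stack=[15,8] mem=[15,0,0,0]
After op 5 (STO M1): stack=[15] mem=[15,8,0,0]
After op 6 (pop): stack=[empty] mem=[15,8,0,0]
After op 7 (push 6): stack=[6] mem=[15,8,0,0]
After op 8 (pop): stack=[empty] mem=[15,8,0,0]
After op 9 (RCL M1): stack=[8] mem=[15,8,0,0]
After op 10 (STO M0): stack=[empty] mem=[8,8,0,0]
After op 11 (RCL M0): stack=[8] mem=[8,8,0,0]
After op 12 (push 5): stack=[8,5] mem=[8,8,0,0]
After op 13 (push 10): stack=[8,5,10] mem=[8,8,0,0]
After op 14 (RCL M1): stack=[8,5,10,8] mem=[8,8,0,0]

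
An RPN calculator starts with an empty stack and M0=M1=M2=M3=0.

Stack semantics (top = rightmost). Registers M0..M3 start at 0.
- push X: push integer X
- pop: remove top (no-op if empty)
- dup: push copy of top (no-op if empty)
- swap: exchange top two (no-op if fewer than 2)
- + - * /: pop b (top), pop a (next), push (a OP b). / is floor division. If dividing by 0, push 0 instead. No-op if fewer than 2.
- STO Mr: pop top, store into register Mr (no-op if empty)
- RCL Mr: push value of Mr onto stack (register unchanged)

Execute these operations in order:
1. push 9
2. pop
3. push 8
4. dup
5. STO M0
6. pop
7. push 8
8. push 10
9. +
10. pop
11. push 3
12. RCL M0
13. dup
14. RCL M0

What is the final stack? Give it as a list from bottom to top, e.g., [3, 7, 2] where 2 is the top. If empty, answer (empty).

After op 1 (push 9): stack=[9] mem=[0,0,0,0]
After op 2 (pop): stack=[empty] mem=[0,0,0,0]
After op 3 (push 8): stack=[8] mem=[0,0,0,0]
After op 4 (dup): stack=[8,8] mem=[0,0,0,0]
After op 5 (STO M0): stack=[8] mem=[8,0,0,0]
After op 6 (pop): stack=[empty] mem=[8,0,0,0]
After op 7 (push 8): stack=[8] mem=[8,0,0,0]
After op 8 (push 10): stack=[8,10] mem=[8,0,0,0]
After op 9 (+): stack=[18] mem=[8,0,0,0]
After op 10 (pop): stack=[empty] mem=[8,0,0,0]
After op 11 (push 3): stack=[3] mem=[8,0,0,0]
After op 12 (RCL M0): stack=[3,8] mem=[8,0,0,0]
After op 13 (dup): stack=[3,8,8] mem=[8,0,0,0]
After op 14 (RCL M0): stack=[3,8,8,8] mem=[8,0,0,0]

Answer: [3, 8, 8, 8]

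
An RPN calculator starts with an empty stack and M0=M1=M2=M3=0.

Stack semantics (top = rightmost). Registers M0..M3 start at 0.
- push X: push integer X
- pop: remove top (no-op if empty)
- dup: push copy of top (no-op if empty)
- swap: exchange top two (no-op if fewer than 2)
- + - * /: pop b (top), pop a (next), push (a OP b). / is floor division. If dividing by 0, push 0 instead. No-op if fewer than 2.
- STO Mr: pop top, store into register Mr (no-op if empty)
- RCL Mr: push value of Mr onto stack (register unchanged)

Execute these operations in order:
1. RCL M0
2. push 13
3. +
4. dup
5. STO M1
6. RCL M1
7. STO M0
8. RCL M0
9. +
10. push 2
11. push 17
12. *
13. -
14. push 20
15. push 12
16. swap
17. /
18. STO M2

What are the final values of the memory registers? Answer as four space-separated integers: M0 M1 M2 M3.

After op 1 (RCL M0): stack=[0] mem=[0,0,0,0]
After op 2 (push 13): stack=[0,13] mem=[0,0,0,0]
After op 3 (+): stack=[13] mem=[0,0,0,0]
After op 4 (dup): stack=[13,13] mem=[0,0,0,0]
After op 5 (STO M1): stack=[13] mem=[0,13,0,0]
After op 6 (RCL M1): stack=[13,13] mem=[0,13,0,0]
After op 7 (STO M0): stack=[13] mem=[13,13,0,0]
After op 8 (RCL M0): stack=[13,13] mem=[13,13,0,0]
After op 9 (+): stack=[26] mem=[13,13,0,0]
After op 10 (push 2): stack=[26,2] mem=[13,13,0,0]
After op 11 (push 17): stack=[26,2,17] mem=[13,13,0,0]
After op 12 (*): stack=[26,34] mem=[13,13,0,0]
After op 13 (-): stack=[-8] mem=[13,13,0,0]
After op 14 (push 20): stack=[-8,20] mem=[13,13,0,0]
After op 15 (push 12): stack=[-8,20,12] mem=[13,13,0,0]
After op 16 (swap): stack=[-8,12,20] mem=[13,13,0,0]
After op 17 (/): stack=[-8,0] mem=[13,13,0,0]
After op 18 (STO M2): stack=[-8] mem=[13,13,0,0]

Answer: 13 13 0 0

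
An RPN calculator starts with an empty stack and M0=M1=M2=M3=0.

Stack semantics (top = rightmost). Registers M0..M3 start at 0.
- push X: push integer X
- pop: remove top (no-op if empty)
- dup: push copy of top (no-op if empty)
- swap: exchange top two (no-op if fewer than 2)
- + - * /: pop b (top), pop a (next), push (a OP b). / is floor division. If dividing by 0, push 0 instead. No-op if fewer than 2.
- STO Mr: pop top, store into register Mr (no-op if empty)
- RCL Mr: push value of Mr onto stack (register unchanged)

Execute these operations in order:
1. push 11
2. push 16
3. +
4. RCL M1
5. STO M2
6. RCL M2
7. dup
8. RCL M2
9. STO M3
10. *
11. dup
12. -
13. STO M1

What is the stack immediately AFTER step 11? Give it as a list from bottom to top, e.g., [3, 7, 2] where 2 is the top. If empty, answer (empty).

After op 1 (push 11): stack=[11] mem=[0,0,0,0]
After op 2 (push 16): stack=[11,16] mem=[0,0,0,0]
After op 3 (+): stack=[27] mem=[0,0,0,0]
After op 4 (RCL M1): stack=[27,0] mem=[0,0,0,0]
After op 5 (STO M2): stack=[27] mem=[0,0,0,0]
After op 6 (RCL M2): stack=[27,0] mem=[0,0,0,0]
After op 7 (dup): stack=[27,0,0] mem=[0,0,0,0]
After op 8 (RCL M2): stack=[27,0,0,0] mem=[0,0,0,0]
After op 9 (STO M3): stack=[27,0,0] mem=[0,0,0,0]
After op 10 (*): stack=[27,0] mem=[0,0,0,0]
After op 11 (dup): stack=[27,0,0] mem=[0,0,0,0]

[27, 0, 0]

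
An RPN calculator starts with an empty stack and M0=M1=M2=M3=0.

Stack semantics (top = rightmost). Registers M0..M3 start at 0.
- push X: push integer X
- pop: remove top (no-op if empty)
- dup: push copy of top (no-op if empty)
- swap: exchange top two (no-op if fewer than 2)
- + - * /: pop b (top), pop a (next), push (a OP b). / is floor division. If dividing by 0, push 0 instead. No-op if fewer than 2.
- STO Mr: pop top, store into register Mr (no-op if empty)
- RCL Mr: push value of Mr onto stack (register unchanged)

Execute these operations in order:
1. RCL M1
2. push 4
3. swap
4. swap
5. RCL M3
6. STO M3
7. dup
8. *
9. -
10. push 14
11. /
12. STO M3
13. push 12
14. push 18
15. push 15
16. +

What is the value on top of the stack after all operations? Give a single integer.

After op 1 (RCL M1): stack=[0] mem=[0,0,0,0]
After op 2 (push 4): stack=[0,4] mem=[0,0,0,0]
After op 3 (swap): stack=[4,0] mem=[0,0,0,0]
After op 4 (swap): stack=[0,4] mem=[0,0,0,0]
After op 5 (RCL M3): stack=[0,4,0] mem=[0,0,0,0]
After op 6 (STO M3): stack=[0,4] mem=[0,0,0,0]
After op 7 (dup): stack=[0,4,4] mem=[0,0,0,0]
After op 8 (*): stack=[0,16] mem=[0,0,0,0]
After op 9 (-): stack=[-16] mem=[0,0,0,0]
After op 10 (push 14): stack=[-16,14] mem=[0,0,0,0]
After op 11 (/): stack=[-2] mem=[0,0,0,0]
After op 12 (STO M3): stack=[empty] mem=[0,0,0,-2]
After op 13 (push 12): stack=[12] mem=[0,0,0,-2]
After op 14 (push 18): stack=[12,18] mem=[0,0,0,-2]
After op 15 (push 15): stack=[12,18,15] mem=[0,0,0,-2]
After op 16 (+): stack=[12,33] mem=[0,0,0,-2]

Answer: 33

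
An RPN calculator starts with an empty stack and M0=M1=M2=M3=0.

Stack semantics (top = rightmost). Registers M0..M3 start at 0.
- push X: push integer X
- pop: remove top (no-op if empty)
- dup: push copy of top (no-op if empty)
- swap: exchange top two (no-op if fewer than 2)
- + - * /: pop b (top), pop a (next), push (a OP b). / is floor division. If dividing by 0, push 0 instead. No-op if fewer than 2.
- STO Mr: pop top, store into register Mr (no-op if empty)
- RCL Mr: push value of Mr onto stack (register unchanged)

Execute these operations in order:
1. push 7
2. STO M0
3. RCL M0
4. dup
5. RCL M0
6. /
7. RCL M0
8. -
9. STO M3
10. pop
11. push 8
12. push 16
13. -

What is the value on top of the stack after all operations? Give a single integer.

Answer: -8

Derivation:
After op 1 (push 7): stack=[7] mem=[0,0,0,0]
After op 2 (STO M0): stack=[empty] mem=[7,0,0,0]
After op 3 (RCL M0): stack=[7] mem=[7,0,0,0]
After op 4 (dup): stack=[7,7] mem=[7,0,0,0]
After op 5 (RCL M0): stack=[7,7,7] mem=[7,0,0,0]
After op 6 (/): stack=[7,1] mem=[7,0,0,0]
After op 7 (RCL M0): stack=[7,1,7] mem=[7,0,0,0]
After op 8 (-): stack=[7,-6] mem=[7,0,0,0]
After op 9 (STO M3): stack=[7] mem=[7,0,0,-6]
After op 10 (pop): stack=[empty] mem=[7,0,0,-6]
After op 11 (push 8): stack=[8] mem=[7,0,0,-6]
After op 12 (push 16): stack=[8,16] mem=[7,0,0,-6]
After op 13 (-): stack=[-8] mem=[7,0,0,-6]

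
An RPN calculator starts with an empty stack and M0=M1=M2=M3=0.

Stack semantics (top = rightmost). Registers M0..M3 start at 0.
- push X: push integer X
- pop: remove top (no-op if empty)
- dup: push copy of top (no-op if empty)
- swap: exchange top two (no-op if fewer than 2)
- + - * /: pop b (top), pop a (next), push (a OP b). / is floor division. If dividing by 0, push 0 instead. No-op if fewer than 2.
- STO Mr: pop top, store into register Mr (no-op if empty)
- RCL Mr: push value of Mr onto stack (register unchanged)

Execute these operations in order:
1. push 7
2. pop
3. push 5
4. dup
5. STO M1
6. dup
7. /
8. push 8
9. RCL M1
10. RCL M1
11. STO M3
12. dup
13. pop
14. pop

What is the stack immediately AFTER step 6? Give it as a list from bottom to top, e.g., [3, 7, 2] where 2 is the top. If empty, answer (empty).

After op 1 (push 7): stack=[7] mem=[0,0,0,0]
After op 2 (pop): stack=[empty] mem=[0,0,0,0]
After op 3 (push 5): stack=[5] mem=[0,0,0,0]
After op 4 (dup): stack=[5,5] mem=[0,0,0,0]
After op 5 (STO M1): stack=[5] mem=[0,5,0,0]
After op 6 (dup): stack=[5,5] mem=[0,5,0,0]

[5, 5]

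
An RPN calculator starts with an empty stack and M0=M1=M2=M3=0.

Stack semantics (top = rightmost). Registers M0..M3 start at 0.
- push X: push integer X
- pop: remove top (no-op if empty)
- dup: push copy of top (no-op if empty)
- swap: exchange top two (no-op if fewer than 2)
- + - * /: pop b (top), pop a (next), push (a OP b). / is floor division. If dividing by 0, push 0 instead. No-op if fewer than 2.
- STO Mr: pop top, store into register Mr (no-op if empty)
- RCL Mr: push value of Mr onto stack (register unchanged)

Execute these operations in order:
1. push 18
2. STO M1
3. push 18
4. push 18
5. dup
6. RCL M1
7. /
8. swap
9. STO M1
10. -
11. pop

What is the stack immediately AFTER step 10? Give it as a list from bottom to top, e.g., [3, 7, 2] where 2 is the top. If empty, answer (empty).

After op 1 (push 18): stack=[18] mem=[0,0,0,0]
After op 2 (STO M1): stack=[empty] mem=[0,18,0,0]
After op 3 (push 18): stack=[18] mem=[0,18,0,0]
After op 4 (push 18): stack=[18,18] mem=[0,18,0,0]
After op 5 (dup): stack=[18,18,18] mem=[0,18,0,0]
After op 6 (RCL M1): stack=[18,18,18,18] mem=[0,18,0,0]
After op 7 (/): stack=[18,18,1] mem=[0,18,0,0]
After op 8 (swap): stack=[18,1,18] mem=[0,18,0,0]
After op 9 (STO M1): stack=[18,1] mem=[0,18,0,0]
After op 10 (-): stack=[17] mem=[0,18,0,0]

[17]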